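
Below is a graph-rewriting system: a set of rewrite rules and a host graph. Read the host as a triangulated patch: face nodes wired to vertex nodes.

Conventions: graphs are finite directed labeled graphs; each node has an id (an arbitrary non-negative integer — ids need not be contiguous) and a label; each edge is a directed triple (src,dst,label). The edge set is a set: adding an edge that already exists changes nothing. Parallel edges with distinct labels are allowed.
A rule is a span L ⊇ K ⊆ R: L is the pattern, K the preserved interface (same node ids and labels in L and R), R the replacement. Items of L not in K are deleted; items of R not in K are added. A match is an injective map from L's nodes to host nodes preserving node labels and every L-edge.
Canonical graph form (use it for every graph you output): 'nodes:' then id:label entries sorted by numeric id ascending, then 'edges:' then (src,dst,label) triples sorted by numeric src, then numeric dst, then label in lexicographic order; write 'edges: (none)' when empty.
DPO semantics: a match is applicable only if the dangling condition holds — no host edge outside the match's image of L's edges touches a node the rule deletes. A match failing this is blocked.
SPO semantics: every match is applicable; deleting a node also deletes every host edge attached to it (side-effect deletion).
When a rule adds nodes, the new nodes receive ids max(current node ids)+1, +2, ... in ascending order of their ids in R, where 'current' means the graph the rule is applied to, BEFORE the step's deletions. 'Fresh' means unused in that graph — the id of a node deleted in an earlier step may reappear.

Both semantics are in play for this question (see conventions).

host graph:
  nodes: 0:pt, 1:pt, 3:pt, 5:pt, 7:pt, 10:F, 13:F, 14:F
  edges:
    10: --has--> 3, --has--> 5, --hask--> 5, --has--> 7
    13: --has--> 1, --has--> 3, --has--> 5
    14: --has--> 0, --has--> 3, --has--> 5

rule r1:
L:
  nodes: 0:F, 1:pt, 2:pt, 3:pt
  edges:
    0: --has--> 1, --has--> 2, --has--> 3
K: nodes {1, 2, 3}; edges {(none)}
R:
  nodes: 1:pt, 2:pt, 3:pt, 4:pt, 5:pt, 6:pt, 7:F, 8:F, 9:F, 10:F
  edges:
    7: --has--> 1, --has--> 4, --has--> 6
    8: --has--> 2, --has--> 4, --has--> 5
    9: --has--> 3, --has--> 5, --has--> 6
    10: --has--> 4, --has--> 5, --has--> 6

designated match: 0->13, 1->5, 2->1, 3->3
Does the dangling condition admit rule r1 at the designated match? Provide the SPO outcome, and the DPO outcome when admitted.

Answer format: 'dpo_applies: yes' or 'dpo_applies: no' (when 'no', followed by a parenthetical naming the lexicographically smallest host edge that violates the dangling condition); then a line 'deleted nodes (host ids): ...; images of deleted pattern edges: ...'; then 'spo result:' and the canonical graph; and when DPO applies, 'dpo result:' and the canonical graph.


dpo_applies: yes
deleted nodes (host ids): 13; images of deleted pattern edges: (13,1,has); (13,3,has); (13,5,has)
spo result:
nodes: 0:pt, 1:pt, 3:pt, 5:pt, 7:pt, 10:F, 14:F, 15:pt, 16:pt, 17:pt, 18:F, 19:F, 20:F, 21:F
edges: (10,3,has); (10,5,has); (10,5,hask); (10,7,has); (14,0,has); (14,3,has); (14,5,has); (18,5,has); (18,15,has); (18,17,has); (19,1,has); (19,15,has); (19,16,has); (20,3,has); (20,16,has); (20,17,has); (21,15,has); (21,16,has); (21,17,has)
dpo result:
nodes: 0:pt, 1:pt, 3:pt, 5:pt, 7:pt, 10:F, 14:F, 15:pt, 16:pt, 17:pt, 18:F, 19:F, 20:F, 21:F
edges: (10,3,has); (10,5,has); (10,5,hask); (10,7,has); (14,0,has); (14,3,has); (14,5,has); (18,5,has); (18,15,has); (18,17,has); (19,1,has); (19,15,has); (19,16,has); (20,3,has); (20,16,has); (20,17,has); (21,15,has); (21,16,has); (21,17,has)


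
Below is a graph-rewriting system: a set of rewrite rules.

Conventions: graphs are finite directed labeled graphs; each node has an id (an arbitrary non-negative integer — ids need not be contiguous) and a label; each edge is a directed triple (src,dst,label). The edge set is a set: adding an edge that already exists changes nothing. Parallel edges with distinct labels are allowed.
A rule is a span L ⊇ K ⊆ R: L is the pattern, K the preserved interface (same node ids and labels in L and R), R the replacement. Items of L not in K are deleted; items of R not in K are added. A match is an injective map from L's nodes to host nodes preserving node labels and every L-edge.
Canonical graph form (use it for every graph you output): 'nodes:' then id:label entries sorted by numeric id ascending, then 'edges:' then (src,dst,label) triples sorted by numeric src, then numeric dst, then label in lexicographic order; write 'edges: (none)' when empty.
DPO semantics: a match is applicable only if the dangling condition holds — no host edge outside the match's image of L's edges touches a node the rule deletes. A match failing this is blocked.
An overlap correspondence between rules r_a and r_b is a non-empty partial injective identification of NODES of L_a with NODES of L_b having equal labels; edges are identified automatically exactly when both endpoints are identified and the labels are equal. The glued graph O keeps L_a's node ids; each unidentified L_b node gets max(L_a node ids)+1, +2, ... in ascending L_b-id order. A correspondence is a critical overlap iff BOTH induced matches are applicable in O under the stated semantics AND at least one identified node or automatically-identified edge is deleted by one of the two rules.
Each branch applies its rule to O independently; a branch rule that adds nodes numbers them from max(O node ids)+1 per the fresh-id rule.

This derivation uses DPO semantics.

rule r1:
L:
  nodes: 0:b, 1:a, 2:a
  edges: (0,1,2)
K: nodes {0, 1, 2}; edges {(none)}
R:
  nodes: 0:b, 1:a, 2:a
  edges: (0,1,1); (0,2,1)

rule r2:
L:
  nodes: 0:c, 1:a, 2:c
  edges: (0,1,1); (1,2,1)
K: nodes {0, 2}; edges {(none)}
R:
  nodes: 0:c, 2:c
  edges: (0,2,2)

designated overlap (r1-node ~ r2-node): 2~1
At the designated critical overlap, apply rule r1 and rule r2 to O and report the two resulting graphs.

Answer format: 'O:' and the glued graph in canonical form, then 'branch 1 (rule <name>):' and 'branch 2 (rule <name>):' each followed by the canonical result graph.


O:
nodes: 0:b, 1:a, 2:a, 3:c, 4:c
edges: (0,1,2); (2,4,1); (3,2,1)
branch 1 (rule r1):
nodes: 0:b, 1:a, 2:a, 3:c, 4:c
edges: (0,1,1); (0,2,1); (2,4,1); (3,2,1)
branch 2 (rule r2):
nodes: 0:b, 1:a, 3:c, 4:c
edges: (0,1,2); (3,4,2)


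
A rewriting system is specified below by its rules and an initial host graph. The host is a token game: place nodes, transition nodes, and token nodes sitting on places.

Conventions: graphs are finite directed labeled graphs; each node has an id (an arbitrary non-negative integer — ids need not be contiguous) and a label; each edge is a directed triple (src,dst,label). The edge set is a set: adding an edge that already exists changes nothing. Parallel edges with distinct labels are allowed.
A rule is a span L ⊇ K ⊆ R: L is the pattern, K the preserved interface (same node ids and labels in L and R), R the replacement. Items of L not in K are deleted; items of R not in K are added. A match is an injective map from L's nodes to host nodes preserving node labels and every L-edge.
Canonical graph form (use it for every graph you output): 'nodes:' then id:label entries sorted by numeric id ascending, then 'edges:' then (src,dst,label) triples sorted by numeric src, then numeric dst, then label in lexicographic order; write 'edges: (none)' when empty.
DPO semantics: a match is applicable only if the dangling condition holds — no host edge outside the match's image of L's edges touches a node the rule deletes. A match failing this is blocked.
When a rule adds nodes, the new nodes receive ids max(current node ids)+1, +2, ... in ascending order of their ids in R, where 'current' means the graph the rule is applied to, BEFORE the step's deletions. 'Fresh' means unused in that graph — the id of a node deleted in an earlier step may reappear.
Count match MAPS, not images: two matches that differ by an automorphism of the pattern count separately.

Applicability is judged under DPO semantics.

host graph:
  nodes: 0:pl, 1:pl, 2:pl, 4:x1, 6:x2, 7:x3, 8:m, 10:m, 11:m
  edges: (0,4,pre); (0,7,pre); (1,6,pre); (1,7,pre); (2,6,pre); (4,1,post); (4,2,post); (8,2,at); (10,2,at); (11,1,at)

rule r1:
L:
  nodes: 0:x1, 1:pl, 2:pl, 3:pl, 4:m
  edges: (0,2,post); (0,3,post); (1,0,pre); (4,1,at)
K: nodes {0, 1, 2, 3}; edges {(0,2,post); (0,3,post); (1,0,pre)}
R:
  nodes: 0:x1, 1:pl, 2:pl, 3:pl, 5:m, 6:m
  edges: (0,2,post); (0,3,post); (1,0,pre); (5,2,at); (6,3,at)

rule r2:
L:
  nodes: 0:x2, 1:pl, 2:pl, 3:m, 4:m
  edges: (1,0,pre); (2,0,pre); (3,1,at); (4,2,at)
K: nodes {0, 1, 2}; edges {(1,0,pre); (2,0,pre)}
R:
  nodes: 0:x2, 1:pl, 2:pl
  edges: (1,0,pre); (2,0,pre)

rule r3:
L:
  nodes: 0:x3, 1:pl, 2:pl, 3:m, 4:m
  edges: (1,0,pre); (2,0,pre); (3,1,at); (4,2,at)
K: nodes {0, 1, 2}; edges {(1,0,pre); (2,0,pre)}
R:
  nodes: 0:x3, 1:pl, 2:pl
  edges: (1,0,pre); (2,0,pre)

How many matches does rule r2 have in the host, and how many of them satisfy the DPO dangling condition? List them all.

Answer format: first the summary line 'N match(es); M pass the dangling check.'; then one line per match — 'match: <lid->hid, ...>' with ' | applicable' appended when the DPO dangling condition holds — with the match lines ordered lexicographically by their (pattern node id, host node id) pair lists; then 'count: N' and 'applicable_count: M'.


4 match(es); 4 pass the dangling check.
match: 0->6, 1->1, 2->2, 3->11, 4->8 | applicable
match: 0->6, 1->1, 2->2, 3->11, 4->10 | applicable
match: 0->6, 1->2, 2->1, 3->8, 4->11 | applicable
match: 0->6, 1->2, 2->1, 3->10, 4->11 | applicable
count: 4
applicable_count: 4


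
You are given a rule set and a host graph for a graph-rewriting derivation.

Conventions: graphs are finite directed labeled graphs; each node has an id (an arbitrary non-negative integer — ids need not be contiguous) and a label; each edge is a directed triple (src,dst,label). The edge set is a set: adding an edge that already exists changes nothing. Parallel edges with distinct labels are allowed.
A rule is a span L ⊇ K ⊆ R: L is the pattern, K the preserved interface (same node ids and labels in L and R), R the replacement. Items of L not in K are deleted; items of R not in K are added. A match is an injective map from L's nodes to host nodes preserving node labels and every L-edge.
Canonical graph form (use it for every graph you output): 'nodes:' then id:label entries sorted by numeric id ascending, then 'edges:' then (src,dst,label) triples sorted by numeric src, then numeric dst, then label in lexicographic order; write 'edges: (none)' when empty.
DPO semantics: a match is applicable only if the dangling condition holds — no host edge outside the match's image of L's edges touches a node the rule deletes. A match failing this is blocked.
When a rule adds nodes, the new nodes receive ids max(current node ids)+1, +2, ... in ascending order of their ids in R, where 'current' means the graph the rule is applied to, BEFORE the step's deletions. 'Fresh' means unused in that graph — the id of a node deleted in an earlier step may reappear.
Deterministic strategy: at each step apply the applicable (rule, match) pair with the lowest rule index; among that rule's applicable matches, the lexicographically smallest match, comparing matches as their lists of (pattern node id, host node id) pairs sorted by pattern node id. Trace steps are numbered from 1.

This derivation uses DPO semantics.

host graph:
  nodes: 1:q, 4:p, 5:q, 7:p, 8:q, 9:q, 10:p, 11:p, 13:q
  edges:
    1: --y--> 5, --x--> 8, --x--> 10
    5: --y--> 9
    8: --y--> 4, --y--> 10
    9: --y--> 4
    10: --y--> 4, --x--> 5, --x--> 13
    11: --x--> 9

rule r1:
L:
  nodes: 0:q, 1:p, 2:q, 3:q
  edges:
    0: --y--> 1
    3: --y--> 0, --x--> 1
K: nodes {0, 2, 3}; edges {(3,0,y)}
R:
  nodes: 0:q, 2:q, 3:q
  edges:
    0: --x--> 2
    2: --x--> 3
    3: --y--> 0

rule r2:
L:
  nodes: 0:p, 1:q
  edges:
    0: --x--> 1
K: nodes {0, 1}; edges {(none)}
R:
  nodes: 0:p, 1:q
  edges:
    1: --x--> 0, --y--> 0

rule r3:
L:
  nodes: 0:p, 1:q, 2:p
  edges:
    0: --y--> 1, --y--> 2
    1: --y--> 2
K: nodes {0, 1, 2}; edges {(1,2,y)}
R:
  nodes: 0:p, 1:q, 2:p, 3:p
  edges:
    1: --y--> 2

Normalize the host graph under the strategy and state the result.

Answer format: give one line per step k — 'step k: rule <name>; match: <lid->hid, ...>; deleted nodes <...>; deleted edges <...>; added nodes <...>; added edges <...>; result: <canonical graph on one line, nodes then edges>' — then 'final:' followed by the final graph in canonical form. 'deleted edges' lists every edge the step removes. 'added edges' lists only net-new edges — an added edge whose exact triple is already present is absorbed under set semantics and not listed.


step 1: rule r2; match: 0->10, 1->5; deleted nodes (none); deleted edges (10,5,x); added nodes (none); added edges (5,10,x); (5,10,y); result: nodes: 1:q, 4:p, 5:q, 7:p, 8:q, 9:q, 10:p, 11:p, 13:q edges: (1,5,y); (1,8,x); (1,10,x); (5,9,y); (5,10,x); (5,10,y); (8,4,y); (8,10,y); (9,4,y); (10,4,y); (10,13,x); (11,9,x)
step 2: rule r2; match: 0->10, 1->13; deleted nodes (none); deleted edges (10,13,x); added nodes (none); added edges (13,10,x); (13,10,y); result: nodes: 1:q, 4:p, 5:q, 7:p, 8:q, 9:q, 10:p, 11:p, 13:q edges: (1,5,y); (1,8,x); (1,10,x); (5,9,y); (5,10,x); (5,10,y); (8,4,y); (8,10,y); (9,4,y); (10,4,y); (11,9,x); (13,10,x); (13,10,y)
step 3: rule r2; match: 0->11, 1->9; deleted nodes (none); deleted edges (11,9,x); added nodes (none); added edges (9,11,x); (9,11,y); result: nodes: 1:q, 4:p, 5:q, 7:p, 8:q, 9:q, 10:p, 11:p, 13:q edges: (1,5,y); (1,8,x); (1,10,x); (5,9,y); (5,10,x); (5,10,y); (8,4,y); (8,10,y); (9,4,y); (9,11,x); (9,11,y); (10,4,y); (13,10,x); (13,10,y)
final:
nodes: 1:q, 4:p, 5:q, 7:p, 8:q, 9:q, 10:p, 11:p, 13:q
edges: (1,5,y); (1,8,x); (1,10,x); (5,9,y); (5,10,x); (5,10,y); (8,4,y); (8,10,y); (9,4,y); (9,11,x); (9,11,y); (10,4,y); (13,10,x); (13,10,y)


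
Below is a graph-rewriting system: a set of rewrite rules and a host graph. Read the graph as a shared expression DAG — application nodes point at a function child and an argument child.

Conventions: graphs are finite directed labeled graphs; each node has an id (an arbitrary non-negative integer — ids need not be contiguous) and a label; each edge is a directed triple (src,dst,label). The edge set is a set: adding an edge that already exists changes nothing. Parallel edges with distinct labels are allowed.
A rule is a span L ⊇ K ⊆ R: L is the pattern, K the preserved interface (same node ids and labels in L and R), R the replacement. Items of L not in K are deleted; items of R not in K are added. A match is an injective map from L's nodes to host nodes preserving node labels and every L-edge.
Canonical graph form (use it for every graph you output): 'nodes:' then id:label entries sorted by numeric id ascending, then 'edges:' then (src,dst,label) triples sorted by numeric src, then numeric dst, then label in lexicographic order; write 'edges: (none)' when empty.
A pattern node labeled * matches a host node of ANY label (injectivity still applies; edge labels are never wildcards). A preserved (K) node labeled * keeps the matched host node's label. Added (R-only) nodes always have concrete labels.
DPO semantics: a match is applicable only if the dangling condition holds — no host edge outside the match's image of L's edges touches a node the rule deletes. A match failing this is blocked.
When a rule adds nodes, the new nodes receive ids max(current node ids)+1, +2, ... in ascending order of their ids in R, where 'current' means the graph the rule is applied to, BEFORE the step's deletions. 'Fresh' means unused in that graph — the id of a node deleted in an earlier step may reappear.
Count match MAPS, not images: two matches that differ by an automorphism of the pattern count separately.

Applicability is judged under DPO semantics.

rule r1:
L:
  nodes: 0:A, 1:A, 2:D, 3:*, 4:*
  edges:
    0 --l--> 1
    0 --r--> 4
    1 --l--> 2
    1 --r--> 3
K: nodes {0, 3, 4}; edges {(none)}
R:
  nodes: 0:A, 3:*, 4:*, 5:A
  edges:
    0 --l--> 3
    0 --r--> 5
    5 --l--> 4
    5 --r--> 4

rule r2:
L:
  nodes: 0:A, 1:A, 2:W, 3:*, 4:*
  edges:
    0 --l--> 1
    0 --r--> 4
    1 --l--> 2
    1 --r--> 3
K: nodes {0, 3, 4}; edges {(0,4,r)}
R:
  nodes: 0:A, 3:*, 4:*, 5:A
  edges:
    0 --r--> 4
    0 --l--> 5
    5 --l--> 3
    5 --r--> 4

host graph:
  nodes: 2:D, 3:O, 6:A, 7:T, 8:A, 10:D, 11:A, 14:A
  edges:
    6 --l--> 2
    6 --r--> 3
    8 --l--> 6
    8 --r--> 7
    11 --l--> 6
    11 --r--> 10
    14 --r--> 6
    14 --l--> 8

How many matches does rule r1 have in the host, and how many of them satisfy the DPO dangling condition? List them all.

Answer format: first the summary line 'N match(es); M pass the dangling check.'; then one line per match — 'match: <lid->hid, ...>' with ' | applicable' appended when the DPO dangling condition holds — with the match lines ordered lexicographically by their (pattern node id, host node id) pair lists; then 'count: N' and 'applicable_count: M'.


2 match(es); 0 pass the dangling check.
match: 0->8, 1->6, 2->2, 3->3, 4->7
match: 0->11, 1->6, 2->2, 3->3, 4->10
count: 2
applicable_count: 0


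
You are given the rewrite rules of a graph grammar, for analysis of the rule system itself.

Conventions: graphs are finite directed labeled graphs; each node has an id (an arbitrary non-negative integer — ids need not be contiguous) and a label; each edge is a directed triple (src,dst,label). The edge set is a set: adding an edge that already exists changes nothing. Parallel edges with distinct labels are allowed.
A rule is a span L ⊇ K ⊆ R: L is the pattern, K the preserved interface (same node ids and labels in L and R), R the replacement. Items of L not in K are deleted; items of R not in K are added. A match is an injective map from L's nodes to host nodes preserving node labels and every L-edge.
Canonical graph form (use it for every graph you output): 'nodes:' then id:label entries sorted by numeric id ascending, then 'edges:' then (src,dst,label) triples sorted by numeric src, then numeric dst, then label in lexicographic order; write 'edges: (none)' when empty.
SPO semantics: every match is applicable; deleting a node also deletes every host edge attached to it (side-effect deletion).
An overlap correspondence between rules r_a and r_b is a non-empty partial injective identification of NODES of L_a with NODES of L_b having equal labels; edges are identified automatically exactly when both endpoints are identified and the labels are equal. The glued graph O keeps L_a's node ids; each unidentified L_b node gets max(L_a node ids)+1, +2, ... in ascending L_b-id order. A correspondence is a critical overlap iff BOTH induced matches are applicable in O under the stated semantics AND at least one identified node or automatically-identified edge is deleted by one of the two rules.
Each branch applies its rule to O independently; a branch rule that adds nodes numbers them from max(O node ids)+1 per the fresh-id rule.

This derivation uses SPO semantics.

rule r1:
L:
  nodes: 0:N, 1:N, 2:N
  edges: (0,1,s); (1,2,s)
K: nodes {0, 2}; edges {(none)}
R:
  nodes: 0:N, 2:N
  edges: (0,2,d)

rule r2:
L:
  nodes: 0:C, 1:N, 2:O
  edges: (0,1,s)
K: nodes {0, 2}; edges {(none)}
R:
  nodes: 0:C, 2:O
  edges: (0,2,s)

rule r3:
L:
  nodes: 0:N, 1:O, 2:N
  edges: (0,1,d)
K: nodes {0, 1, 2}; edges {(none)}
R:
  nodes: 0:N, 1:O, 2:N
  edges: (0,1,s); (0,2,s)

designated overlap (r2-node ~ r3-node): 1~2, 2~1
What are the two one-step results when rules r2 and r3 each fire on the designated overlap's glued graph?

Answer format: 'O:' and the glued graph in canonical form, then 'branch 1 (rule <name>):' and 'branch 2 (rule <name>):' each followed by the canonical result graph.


O:
nodes: 0:C, 1:N, 2:O, 3:N
edges: (0,1,s); (3,2,d)
branch 1 (rule r2):
nodes: 0:C, 2:O, 3:N
edges: (0,2,s); (3,2,d)
branch 2 (rule r3):
nodes: 0:C, 1:N, 2:O, 3:N
edges: (0,1,s); (3,1,s); (3,2,s)


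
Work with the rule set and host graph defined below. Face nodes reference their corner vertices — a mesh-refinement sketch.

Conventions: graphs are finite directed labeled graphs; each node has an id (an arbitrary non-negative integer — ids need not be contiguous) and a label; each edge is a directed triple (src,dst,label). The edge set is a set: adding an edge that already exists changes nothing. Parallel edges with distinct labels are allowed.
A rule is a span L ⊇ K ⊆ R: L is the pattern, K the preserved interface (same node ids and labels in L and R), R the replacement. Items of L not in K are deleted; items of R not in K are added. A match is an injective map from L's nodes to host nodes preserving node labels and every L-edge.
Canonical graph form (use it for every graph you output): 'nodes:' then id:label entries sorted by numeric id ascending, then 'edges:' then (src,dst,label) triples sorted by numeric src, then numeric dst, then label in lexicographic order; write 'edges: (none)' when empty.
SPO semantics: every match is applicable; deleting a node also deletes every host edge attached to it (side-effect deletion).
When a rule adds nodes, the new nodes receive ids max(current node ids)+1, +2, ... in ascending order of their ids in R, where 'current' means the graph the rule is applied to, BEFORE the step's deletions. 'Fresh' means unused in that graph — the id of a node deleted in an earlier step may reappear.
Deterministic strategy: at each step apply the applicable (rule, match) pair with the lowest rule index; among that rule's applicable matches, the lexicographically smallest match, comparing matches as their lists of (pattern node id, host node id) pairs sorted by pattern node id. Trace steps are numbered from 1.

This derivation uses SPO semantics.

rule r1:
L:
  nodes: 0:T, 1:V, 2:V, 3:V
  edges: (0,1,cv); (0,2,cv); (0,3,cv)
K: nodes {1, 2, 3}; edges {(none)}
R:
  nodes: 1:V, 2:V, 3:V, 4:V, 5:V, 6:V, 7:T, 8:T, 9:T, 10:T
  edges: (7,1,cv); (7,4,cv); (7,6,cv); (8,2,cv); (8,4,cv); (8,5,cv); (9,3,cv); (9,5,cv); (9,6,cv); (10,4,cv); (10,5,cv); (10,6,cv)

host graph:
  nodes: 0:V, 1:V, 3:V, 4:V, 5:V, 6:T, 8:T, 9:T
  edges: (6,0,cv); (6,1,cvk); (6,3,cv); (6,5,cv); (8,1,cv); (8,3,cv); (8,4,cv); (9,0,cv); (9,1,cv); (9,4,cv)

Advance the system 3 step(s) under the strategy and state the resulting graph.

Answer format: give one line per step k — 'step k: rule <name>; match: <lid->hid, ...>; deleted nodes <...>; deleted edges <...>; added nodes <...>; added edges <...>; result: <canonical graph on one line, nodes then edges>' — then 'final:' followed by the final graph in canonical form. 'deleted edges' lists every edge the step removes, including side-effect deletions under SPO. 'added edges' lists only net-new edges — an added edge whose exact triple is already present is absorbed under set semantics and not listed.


step 1: rule r1; match: 0->6, 1->0, 2->3, 3->5; deleted nodes 6; deleted edges (6,0,cv); (6,1,cvk); (6,3,cv); (6,5,cv); added nodes 10, 11, 12, 13, 14, 15, 16; added edges (13,0,cv); (13,10,cv); (13,12,cv); (14,3,cv); (14,10,cv); (14,11,cv); (15,5,cv); (15,11,cv); (15,12,cv); (16,10,cv); (16,11,cv); (16,12,cv); result: nodes: 0:V, 1:V, 3:V, 4:V, 5:V, 8:T, 9:T, 10:V, 11:V, 12:V, 13:T, 14:T, 15:T, 16:T edges: (8,1,cv); (8,3,cv); (8,4,cv); (9,0,cv); (9,1,cv); (9,4,cv); (13,0,cv); (13,10,cv); (13,12,cv); (14,3,cv); (14,10,cv); (14,11,cv); (15,5,cv); (15,11,cv); (15,12,cv); (16,10,cv); (16,11,cv); (16,12,cv)
step 2: rule r1; match: 0->8, 1->1, 2->3, 3->4; deleted nodes 8; deleted edges (8,1,cv); (8,3,cv); (8,4,cv); added nodes 17, 18, 19, 20, 21, 22, 23; added edges (20,1,cv); (20,17,cv); (20,19,cv); (21,3,cv); (21,17,cv); (21,18,cv); (22,4,cv); (22,18,cv); (22,19,cv); (23,17,cv); (23,18,cv); (23,19,cv); result: nodes: 0:V, 1:V, 3:V, 4:V, 5:V, 9:T, 10:V, 11:V, 12:V, 13:T, 14:T, 15:T, 16:T, 17:V, 18:V, 19:V, 20:T, 21:T, 22:T, 23:T edges: (9,0,cv); (9,1,cv); (9,4,cv); (13,0,cv); (13,10,cv); (13,12,cv); (14,3,cv); (14,10,cv); (14,11,cv); (15,5,cv); (15,11,cv); (15,12,cv); (16,10,cv); (16,11,cv); (16,12,cv); (20,1,cv); (20,17,cv); (20,19,cv); (21,3,cv); (21,17,cv); (21,18,cv); (22,4,cv); (22,18,cv); (22,19,cv); (23,17,cv); (23,18,cv); (23,19,cv)
step 3: rule r1; match: 0->9, 1->0, 2->1, 3->4; deleted nodes 9; deleted edges (9,0,cv); (9,1,cv); (9,4,cv); added nodes 24, 25, 26, 27, 28, 29, 30; added edges (27,0,cv); (27,24,cv); (27,26,cv); (28,1,cv); (28,24,cv); (28,25,cv); (29,4,cv); (29,25,cv); (29,26,cv); (30,24,cv); (30,25,cv); (30,26,cv); result: nodes: 0:V, 1:V, 3:V, 4:V, 5:V, 10:V, 11:V, 12:V, 13:T, 14:T, 15:T, 16:T, 17:V, 18:V, 19:V, 20:T, 21:T, 22:T, 23:T, 24:V, 25:V, 26:V, 27:T, 28:T, 29:T, 30:T edges: (13,0,cv); (13,10,cv); (13,12,cv); (14,3,cv); (14,10,cv); (14,11,cv); (15,5,cv); (15,11,cv); (15,12,cv); (16,10,cv); (16,11,cv); (16,12,cv); (20,1,cv); (20,17,cv); (20,19,cv); (21,3,cv); (21,17,cv); (21,18,cv); (22,4,cv); (22,18,cv); (22,19,cv); (23,17,cv); (23,18,cv); (23,19,cv); (27,0,cv); (27,24,cv); (27,26,cv); (28,1,cv); (28,24,cv); (28,25,cv); (29,4,cv); (29,25,cv); (29,26,cv); (30,24,cv); (30,25,cv); (30,26,cv)
final:
nodes: 0:V, 1:V, 3:V, 4:V, 5:V, 10:V, 11:V, 12:V, 13:T, 14:T, 15:T, 16:T, 17:V, 18:V, 19:V, 20:T, 21:T, 22:T, 23:T, 24:V, 25:V, 26:V, 27:T, 28:T, 29:T, 30:T
edges: (13,0,cv); (13,10,cv); (13,12,cv); (14,3,cv); (14,10,cv); (14,11,cv); (15,5,cv); (15,11,cv); (15,12,cv); (16,10,cv); (16,11,cv); (16,12,cv); (20,1,cv); (20,17,cv); (20,19,cv); (21,3,cv); (21,17,cv); (21,18,cv); (22,4,cv); (22,18,cv); (22,19,cv); (23,17,cv); (23,18,cv); (23,19,cv); (27,0,cv); (27,24,cv); (27,26,cv); (28,1,cv); (28,24,cv); (28,25,cv); (29,4,cv); (29,25,cv); (29,26,cv); (30,24,cv); (30,25,cv); (30,26,cv)


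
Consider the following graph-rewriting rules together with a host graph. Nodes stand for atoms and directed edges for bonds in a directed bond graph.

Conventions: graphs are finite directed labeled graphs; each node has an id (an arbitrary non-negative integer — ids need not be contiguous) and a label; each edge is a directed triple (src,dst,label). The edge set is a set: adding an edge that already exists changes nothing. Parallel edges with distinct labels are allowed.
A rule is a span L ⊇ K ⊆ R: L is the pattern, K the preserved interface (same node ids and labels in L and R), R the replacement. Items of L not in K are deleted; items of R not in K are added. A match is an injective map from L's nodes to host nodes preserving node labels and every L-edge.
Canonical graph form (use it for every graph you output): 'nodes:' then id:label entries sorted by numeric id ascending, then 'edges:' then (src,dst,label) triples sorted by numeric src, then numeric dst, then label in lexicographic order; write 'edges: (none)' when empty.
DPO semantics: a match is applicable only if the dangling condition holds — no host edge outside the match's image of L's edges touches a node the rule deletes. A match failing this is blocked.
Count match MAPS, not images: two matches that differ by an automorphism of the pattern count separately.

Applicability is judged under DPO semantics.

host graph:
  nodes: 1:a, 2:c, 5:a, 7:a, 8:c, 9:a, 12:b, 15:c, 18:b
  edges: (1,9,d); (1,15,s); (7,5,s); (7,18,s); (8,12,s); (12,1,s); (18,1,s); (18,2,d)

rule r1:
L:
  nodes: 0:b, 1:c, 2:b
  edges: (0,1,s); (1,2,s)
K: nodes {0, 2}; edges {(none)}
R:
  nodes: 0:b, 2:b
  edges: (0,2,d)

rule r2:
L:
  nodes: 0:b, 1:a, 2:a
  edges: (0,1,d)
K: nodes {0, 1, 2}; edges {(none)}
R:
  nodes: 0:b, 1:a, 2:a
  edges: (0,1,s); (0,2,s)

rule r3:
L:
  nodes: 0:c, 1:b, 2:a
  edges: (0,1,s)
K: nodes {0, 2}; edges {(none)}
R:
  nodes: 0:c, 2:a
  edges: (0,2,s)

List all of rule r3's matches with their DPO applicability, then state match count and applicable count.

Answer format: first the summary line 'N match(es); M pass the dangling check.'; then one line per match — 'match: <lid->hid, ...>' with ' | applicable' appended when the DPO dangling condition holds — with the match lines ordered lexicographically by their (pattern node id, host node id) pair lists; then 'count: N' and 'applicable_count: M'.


4 match(es); 0 pass the dangling check.
match: 0->8, 1->12, 2->1
match: 0->8, 1->12, 2->5
match: 0->8, 1->12, 2->7
match: 0->8, 1->12, 2->9
count: 4
applicable_count: 0


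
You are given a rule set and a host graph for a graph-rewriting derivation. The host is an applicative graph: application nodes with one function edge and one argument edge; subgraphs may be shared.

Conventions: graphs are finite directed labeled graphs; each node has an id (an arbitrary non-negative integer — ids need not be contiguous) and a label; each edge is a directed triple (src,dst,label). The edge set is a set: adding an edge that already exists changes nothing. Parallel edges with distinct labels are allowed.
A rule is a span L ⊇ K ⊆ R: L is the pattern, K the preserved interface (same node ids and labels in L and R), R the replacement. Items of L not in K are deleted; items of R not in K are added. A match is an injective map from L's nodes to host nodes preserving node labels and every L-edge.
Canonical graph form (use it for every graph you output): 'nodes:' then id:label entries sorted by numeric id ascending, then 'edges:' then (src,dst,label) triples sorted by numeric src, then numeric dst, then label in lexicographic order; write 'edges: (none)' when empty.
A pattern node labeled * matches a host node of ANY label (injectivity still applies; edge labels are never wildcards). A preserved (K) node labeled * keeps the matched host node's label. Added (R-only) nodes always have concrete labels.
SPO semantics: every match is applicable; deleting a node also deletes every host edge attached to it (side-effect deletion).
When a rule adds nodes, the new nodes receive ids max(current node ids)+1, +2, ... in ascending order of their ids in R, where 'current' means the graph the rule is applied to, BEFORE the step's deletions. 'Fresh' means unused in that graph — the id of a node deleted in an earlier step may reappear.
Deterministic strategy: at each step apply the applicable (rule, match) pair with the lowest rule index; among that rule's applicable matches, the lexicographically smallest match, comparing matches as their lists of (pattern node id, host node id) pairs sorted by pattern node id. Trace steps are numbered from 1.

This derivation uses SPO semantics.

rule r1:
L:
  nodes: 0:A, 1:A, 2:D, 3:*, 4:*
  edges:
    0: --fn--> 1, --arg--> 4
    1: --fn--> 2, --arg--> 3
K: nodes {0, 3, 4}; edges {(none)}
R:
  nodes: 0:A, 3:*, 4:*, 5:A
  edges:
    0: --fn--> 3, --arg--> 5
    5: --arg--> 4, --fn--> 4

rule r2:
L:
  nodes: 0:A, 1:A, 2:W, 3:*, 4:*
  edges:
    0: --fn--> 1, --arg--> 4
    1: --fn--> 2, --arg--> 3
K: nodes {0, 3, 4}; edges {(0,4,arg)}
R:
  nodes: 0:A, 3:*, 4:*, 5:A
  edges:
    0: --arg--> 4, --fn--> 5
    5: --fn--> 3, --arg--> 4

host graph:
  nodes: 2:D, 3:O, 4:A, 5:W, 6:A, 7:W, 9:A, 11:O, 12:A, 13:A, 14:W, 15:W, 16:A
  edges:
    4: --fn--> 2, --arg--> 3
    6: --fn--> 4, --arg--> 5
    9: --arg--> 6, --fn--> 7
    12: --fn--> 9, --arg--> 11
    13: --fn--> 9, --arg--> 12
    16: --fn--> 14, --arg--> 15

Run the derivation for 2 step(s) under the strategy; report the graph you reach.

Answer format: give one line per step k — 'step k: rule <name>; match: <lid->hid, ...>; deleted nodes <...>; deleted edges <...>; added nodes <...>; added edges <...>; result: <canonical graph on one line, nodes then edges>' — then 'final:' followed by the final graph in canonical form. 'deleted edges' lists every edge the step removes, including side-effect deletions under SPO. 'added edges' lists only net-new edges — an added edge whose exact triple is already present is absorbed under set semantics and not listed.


step 1: rule r1; match: 0->6, 1->4, 2->2, 3->3, 4->5; deleted nodes 2, 4; deleted edges (4,2,fn); (4,3,arg); (6,4,fn); (6,5,arg); added nodes 17; added edges (6,3,fn); (6,17,arg); (17,5,arg); (17,5,fn); result: nodes: 3:O, 5:W, 6:A, 7:W, 9:A, 11:O, 12:A, 13:A, 14:W, 15:W, 16:A, 17:A edges: (6,3,fn); (6,17,arg); (9,6,arg); (9,7,fn); (12,9,fn); (12,11,arg); (13,9,fn); (13,12,arg); (16,14,fn); (16,15,arg); (17,5,arg); (17,5,fn)
step 2: rule r2; match: 0->12, 1->9, 2->7, 3->6, 4->11; deleted nodes 7, 9; deleted edges (9,6,arg); (9,7,fn); (12,9,fn); (13,9,fn); added nodes 18; added edges (12,18,fn); (18,6,fn); (18,11,arg); result: nodes: 3:O, 5:W, 6:A, 11:O, 12:A, 13:A, 14:W, 15:W, 16:A, 17:A, 18:A edges: (6,3,fn); (6,17,arg); (12,11,arg); (12,18,fn); (13,12,arg); (16,14,fn); (16,15,arg); (17,5,arg); (17,5,fn); (18,6,fn); (18,11,arg)
final:
nodes: 3:O, 5:W, 6:A, 11:O, 12:A, 13:A, 14:W, 15:W, 16:A, 17:A, 18:A
edges: (6,3,fn); (6,17,arg); (12,11,arg); (12,18,fn); (13,12,arg); (16,14,fn); (16,15,arg); (17,5,arg); (17,5,fn); (18,6,fn); (18,11,arg)


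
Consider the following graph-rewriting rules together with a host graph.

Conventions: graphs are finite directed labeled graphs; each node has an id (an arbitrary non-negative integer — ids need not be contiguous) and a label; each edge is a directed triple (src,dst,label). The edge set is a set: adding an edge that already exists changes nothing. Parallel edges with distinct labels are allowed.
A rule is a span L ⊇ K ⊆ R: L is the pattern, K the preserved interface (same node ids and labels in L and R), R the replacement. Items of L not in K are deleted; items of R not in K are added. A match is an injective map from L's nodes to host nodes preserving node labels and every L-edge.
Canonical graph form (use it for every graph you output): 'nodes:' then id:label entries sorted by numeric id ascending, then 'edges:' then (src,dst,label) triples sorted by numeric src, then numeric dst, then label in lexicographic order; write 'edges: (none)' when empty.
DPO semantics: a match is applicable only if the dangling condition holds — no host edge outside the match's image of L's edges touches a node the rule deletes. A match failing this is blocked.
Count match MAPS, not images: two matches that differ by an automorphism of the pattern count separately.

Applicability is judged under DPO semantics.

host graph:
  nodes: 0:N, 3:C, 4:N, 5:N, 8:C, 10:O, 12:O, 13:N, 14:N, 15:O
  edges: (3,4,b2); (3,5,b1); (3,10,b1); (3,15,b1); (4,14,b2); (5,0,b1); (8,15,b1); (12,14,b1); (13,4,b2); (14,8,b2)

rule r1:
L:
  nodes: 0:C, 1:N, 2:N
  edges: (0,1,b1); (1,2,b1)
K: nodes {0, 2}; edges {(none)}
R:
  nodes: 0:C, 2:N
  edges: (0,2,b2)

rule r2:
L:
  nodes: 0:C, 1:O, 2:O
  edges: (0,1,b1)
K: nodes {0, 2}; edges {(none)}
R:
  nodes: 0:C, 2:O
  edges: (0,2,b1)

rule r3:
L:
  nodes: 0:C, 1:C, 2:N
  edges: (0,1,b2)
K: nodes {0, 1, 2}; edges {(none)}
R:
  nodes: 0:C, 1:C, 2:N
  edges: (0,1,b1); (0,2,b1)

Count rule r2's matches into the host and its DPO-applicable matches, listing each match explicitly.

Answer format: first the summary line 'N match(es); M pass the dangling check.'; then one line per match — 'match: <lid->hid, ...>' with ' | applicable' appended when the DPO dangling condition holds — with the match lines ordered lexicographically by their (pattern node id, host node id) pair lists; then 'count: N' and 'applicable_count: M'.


6 match(es); 2 pass the dangling check.
match: 0->3, 1->10, 2->12 | applicable
match: 0->3, 1->10, 2->15 | applicable
match: 0->3, 1->15, 2->10
match: 0->3, 1->15, 2->12
match: 0->8, 1->15, 2->10
match: 0->8, 1->15, 2->12
count: 6
applicable_count: 2


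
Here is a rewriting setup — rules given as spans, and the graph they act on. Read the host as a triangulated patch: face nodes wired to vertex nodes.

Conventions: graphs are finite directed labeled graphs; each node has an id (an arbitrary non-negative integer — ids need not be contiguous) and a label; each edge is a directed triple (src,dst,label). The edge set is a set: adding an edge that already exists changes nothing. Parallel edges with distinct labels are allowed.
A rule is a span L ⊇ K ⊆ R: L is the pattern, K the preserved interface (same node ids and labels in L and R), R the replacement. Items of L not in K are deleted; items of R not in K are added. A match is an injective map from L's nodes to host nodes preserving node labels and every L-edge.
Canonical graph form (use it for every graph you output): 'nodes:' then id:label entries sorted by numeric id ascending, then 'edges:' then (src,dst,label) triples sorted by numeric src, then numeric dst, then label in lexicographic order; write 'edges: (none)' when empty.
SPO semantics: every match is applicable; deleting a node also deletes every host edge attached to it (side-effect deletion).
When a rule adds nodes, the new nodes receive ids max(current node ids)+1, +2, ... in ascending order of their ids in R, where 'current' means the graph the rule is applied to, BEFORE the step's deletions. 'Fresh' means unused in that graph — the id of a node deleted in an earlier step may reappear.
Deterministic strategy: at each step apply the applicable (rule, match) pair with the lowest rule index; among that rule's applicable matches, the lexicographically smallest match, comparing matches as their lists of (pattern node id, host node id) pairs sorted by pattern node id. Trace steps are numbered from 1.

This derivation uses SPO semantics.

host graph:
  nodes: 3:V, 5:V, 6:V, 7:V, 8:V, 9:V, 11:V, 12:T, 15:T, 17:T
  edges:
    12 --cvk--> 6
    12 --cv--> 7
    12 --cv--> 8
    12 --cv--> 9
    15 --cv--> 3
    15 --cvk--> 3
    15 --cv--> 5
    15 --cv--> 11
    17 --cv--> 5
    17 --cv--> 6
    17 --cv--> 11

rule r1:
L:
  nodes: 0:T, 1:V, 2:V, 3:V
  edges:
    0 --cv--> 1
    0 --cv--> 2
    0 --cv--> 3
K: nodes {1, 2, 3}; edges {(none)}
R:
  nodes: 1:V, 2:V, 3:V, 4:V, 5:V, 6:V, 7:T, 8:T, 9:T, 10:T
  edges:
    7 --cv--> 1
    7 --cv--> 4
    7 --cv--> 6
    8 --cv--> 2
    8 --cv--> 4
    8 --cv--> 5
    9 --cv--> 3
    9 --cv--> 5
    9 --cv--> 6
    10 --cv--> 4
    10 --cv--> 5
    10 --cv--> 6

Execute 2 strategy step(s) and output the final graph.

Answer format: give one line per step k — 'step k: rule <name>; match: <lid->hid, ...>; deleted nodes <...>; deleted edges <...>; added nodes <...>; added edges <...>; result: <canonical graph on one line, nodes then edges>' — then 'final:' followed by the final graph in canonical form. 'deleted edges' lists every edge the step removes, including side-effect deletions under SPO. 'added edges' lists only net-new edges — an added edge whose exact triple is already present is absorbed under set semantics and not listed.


step 1: rule r1; match: 0->12, 1->7, 2->8, 3->9; deleted nodes 12; deleted edges (12,6,cvk); (12,7,cv); (12,8,cv); (12,9,cv); added nodes 18, 19, 20, 21, 22, 23, 24; added edges (21,7,cv); (21,18,cv); (21,20,cv); (22,8,cv); (22,18,cv); (22,19,cv); (23,9,cv); (23,19,cv); (23,20,cv); (24,18,cv); (24,19,cv); (24,20,cv); result: nodes: 3:V, 5:V, 6:V, 7:V, 8:V, 9:V, 11:V, 15:T, 17:T, 18:V, 19:V, 20:V, 21:T, 22:T, 23:T, 24:T edges: (15,3,cv); (15,3,cvk); (15,5,cv); (15,11,cv); (17,5,cv); (17,6,cv); (17,11,cv); (21,7,cv); (21,18,cv); (21,20,cv); (22,8,cv); (22,18,cv); (22,19,cv); (23,9,cv); (23,19,cv); (23,20,cv); (24,18,cv); (24,19,cv); (24,20,cv)
step 2: rule r1; match: 0->15, 1->3, 2->5, 3->11; deleted nodes 15; deleted edges (15,3,cv); (15,3,cvk); (15,5,cv); (15,11,cv); added nodes 25, 26, 27, 28, 29, 30, 31; added edges (28,3,cv); (28,25,cv); (28,27,cv); (29,5,cv); (29,25,cv); (29,26,cv); (30,11,cv); (30,26,cv); (30,27,cv); (31,25,cv); (31,26,cv); (31,27,cv); result: nodes: 3:V, 5:V, 6:V, 7:V, 8:V, 9:V, 11:V, 17:T, 18:V, 19:V, 20:V, 21:T, 22:T, 23:T, 24:T, 25:V, 26:V, 27:V, 28:T, 29:T, 30:T, 31:T edges: (17,5,cv); (17,6,cv); (17,11,cv); (21,7,cv); (21,18,cv); (21,20,cv); (22,8,cv); (22,18,cv); (22,19,cv); (23,9,cv); (23,19,cv); (23,20,cv); (24,18,cv); (24,19,cv); (24,20,cv); (28,3,cv); (28,25,cv); (28,27,cv); (29,5,cv); (29,25,cv); (29,26,cv); (30,11,cv); (30,26,cv); (30,27,cv); (31,25,cv); (31,26,cv); (31,27,cv)
final:
nodes: 3:V, 5:V, 6:V, 7:V, 8:V, 9:V, 11:V, 17:T, 18:V, 19:V, 20:V, 21:T, 22:T, 23:T, 24:T, 25:V, 26:V, 27:V, 28:T, 29:T, 30:T, 31:T
edges: (17,5,cv); (17,6,cv); (17,11,cv); (21,7,cv); (21,18,cv); (21,20,cv); (22,8,cv); (22,18,cv); (22,19,cv); (23,9,cv); (23,19,cv); (23,20,cv); (24,18,cv); (24,19,cv); (24,20,cv); (28,3,cv); (28,25,cv); (28,27,cv); (29,5,cv); (29,25,cv); (29,26,cv); (30,11,cv); (30,26,cv); (30,27,cv); (31,25,cv); (31,26,cv); (31,27,cv)


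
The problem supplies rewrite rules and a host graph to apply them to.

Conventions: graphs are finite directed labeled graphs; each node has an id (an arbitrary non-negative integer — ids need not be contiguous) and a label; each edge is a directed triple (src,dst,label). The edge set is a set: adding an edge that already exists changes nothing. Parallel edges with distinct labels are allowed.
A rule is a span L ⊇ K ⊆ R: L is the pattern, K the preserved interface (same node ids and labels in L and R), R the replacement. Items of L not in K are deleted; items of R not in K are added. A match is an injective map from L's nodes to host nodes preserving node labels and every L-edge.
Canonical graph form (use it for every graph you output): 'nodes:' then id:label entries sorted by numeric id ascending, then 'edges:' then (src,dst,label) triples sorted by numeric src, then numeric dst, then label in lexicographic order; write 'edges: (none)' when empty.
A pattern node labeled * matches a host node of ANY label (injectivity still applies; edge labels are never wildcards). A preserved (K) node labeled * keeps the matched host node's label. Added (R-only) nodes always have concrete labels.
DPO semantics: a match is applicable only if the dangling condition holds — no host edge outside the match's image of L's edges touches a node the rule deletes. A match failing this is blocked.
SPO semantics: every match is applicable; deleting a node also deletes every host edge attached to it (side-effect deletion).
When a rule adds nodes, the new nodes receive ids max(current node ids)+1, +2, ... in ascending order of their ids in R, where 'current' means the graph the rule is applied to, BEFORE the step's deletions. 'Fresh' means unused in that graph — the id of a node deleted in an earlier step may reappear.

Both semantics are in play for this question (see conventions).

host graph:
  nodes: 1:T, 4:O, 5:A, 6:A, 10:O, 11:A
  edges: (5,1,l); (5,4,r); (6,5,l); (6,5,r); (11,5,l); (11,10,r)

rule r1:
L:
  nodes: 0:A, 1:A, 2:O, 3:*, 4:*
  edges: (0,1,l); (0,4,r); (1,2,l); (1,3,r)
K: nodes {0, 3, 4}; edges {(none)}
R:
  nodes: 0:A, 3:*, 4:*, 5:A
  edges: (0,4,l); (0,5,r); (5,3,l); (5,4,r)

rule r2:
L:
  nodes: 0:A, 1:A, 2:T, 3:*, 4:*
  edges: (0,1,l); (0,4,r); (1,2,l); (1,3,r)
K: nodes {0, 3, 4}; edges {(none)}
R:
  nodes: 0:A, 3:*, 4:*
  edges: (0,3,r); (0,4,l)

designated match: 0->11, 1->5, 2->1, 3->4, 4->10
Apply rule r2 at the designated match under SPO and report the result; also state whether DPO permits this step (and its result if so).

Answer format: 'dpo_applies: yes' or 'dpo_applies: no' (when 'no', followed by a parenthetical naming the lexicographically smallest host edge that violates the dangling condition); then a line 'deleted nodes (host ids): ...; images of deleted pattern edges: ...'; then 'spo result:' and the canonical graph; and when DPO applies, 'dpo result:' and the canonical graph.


dpo_applies: no
(the rule deletes node 5, which keeps host edge (6,5,l) outside the match image — the dangling condition fails, DPO blocks; SPO proceeds and side-deletes such edges)
deleted nodes (host ids): 1, 5; images of deleted pattern edges: (5,1,l); (5,4,r); (11,5,l); (11,10,r)
spo result:
nodes: 4:O, 6:A, 10:O, 11:A
edges: (11,4,r); (11,10,l)
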